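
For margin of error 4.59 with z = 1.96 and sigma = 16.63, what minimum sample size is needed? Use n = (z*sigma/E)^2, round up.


z*sigma/E = 1.96 * 16.63 / 4.59 ≈ 7.101264
(z*sigma/E)^2 ≈ 50.427945
round up: n = 51

51


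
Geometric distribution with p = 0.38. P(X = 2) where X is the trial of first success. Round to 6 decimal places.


P = (1-p)^(k-1) * p
(1-p)^(k-1) = 0.62^1 = 0.62
P = 0.62 * 0.38 = 0.2356

0.235600


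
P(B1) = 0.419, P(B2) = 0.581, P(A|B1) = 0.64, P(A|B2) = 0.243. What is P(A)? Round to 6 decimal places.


P(A) = P(A|B1)*P(B1) + P(A|B2)*P(B2)
P(A|B1)*P(B1) = 0.64 * 0.419 = 0.26816
P(A|B2)*P(B2) = 0.243 * 0.581 = 0.141183
P(A) = 0.26816 + 0.141183 = 0.409343

0.409343


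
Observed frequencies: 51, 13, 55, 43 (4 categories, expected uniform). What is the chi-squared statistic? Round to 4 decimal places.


chi2 = sum((O-E)^2/E), E = total/4
total = 162, E = 162/4 = 40.5
(51 - 40.5)^2 / 40.5 = 110.25 / 40.5 = 49/18 ≈ 2.722222
(13 - 40.5)^2 / 40.5 = 756.25 / 40.5 = 3025/162 ≈ 18.672840
(55 - 40.5)^2 / 40.5 = 210.25 / 40.5 = 841/162 ≈ 5.191358
(43 - 40.5)^2 / 40.5 = 6.25 / 40.5 = 25/162 ≈ 0.154321
chi2 = 722/27 ≈ 26.740741

26.7407


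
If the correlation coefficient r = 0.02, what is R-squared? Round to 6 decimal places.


R^2 = r^2 = (0.02)^2 = 0.0004

0.000400


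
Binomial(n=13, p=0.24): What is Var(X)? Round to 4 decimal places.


Var = n*p*(1-p) = 13 * 0.24 * 0.76 = 2.3712

2.3712


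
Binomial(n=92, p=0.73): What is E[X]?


E[X] = n*p = 92 * 0.73 = 67.16

67.16


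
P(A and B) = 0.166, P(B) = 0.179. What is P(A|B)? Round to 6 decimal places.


P(A|B) = P(A and B) / P(B) = 0.166 / 0.179 = 166/179 ≈ 0.92737430

0.927374


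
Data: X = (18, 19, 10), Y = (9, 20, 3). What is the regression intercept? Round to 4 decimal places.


a = ybar - b*xbar, where b = sum((xi-xbar)(yi-ybar)) / sum((xi-xbar)^2)
n = 3, xbar = 47/3 ≈ 15.666667, ybar = 32/3 ≈ 10.666667
Sxy = sum((xi-xbar)(yi-ybar)) = 212/3 ≈ 70.666667
Sxx = sum((xi-xbar)^2) = 146/3 ≈ 48.666667
b = Sxy / Sxx = 106/73 ≈ 1.452055
a = 10.666667 - 1.452055 * 15.666667 = -882/73 ≈ -12.082192

-12.0822


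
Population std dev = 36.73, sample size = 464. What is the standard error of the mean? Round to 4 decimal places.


SE = sigma / sqrt(n)
sqrt(464) ≈ 21.540659
SE = 36.73 / 21.540659 ≈ 1.705147

1.7051


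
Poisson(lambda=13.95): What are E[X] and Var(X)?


E[X] = Var(X) = lambda = 13.95

13.95, 13.95


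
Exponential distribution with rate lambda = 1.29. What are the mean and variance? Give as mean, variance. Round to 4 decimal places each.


mean = 1/lam, var = 1/lam^2
mean = 1 / 1.29 = 100/129 ≈ 0.775194
lam^2 = 1.29^2 = 1.6641
var = 1 / 1.6641 ≈ 0.600925

0.7752, 0.6009


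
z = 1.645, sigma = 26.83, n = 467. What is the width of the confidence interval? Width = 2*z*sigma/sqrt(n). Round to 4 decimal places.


width = 2*z*sigma/sqrt(n)
2*z*sigma = 2 * 1.645 * 26.83 = 88.2707
sqrt(467) ≈ 21.610183
width = 88.2707 / 21.610183 ≈ 4.084681

4.0847


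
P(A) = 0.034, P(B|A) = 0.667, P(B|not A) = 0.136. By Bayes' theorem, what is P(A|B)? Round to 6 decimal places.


P(A|B) = P(B|A)*P(A) / P(B), P(B) = P(B|A)*P(A) + P(B|not A)*P(not A)
P(B|A)*P(A) = 0.667 * 0.034 = 0.022678
P(B|not A)*P(not A) = 0.136 * 0.966 = 0.131376
P(B) = 0.022678 + 0.131376 = 0.154054
P(A|B) = 0.022678 / 0.154054 = 29/197 ≈ 0.14720812

0.147208


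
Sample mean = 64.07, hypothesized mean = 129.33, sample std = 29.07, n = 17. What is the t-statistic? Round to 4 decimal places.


t = (xbar - mu0) / (s/sqrt(n))
xbar - mu0 = 64.07 - 129.33 = -65.26
sqrt(17) ≈ 4.12310563
s/sqrt(n) = 29.07 / 4.12310563 ≈ 7.05051062
t = -65.26 / 7.05051062 ≈ -9.256067

-9.2561


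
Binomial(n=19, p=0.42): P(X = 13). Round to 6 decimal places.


P = C(n,k) * p^k * (1-p)^(n-k)
C(19,13) = 27132
p^k = 0.42^13 ≈ 0.00001265438
(1-p)^(n-k) = 0.58^6 ≈ 0.03806869
P = 27132 * 0.00001265438 * 0.03806869 ≈ 0.013070

0.013070


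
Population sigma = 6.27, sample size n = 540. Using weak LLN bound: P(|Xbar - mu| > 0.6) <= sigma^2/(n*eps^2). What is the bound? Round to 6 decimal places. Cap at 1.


bound = min(1, sigma^2/(n*eps^2))
sigma^2 = 6.27^2 = 39.3129
n*eps^2 = 540 * 0.6^2 = 540 * 0.36 = 194.4
sigma^2/(n*eps^2) = 39.3129 / 194.4 ≈ 0.20222685

0.202227


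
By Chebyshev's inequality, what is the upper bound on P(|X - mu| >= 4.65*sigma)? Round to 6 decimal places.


P <= 1/k^2
k^2 = 4.65^2 = 21.6225
1/k^2 = 1 / 21.6225 = 400/8649 ≈ 0.04624812

0.046248


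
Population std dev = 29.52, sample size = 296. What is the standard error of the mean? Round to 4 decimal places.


SE = sigma / sqrt(n)
sqrt(296) ≈ 17.204651
SE = 29.52 / 17.204651 ≈ 1.715815

1.7158


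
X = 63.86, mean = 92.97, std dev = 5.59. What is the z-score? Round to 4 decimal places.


z = (X - mu) / sigma
X - mu = 63.86 - 92.97 = -29.11
z = -29.11 / 5.59 = -2911/559 ≈ -5.207513

-5.2075


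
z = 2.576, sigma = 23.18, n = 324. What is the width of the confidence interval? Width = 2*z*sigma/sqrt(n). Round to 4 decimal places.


width = 2*z*sigma/sqrt(n)
2*z*sigma = 2 * 2.576 * 23.18 = 119.42336
sqrt(324) = 18
width = 119.42336 / 18 ≈ 6.634631

6.6346


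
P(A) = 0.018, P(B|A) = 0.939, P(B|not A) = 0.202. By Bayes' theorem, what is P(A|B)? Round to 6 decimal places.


P(A|B) = P(B|A)*P(A) / P(B), P(B) = P(B|A)*P(A) + P(B|not A)*P(not A)
P(B|A)*P(A) = 0.939 * 0.018 = 0.016902
P(B|not A)*P(not A) = 0.202 * 0.982 = 0.198364
P(B) = 0.016902 + 0.198364 = 0.215266
P(A|B) = 0.016902 / 0.215266 ≈ 0.07851681

0.078517


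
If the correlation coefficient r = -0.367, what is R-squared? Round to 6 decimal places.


R^2 = r^2 = (-0.367)^2 = 0.134689

0.134689


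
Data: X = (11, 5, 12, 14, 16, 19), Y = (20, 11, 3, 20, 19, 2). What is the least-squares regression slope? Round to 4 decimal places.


b = sum((xi-xbar)(yi-ybar)) / sum((xi-xbar)^2)
n = 6, xbar = 77/6 ≈ 12.833333, ybar = 75/6 = 12.5
Sxy = sum((xi-xbar)(yi-ybar)) = -29.5
Sxx = sum((xi-xbar)^2) = 689/6 ≈ 114.833333
b = Sxy / Sxx = -177/689 ≈ -0.256894

-0.2569


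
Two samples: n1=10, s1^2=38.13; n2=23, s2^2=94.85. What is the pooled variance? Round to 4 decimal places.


sp^2 = ((n1-1)*s1^2 + (n2-1)*s2^2)/(n1+n2-2)
(n1-1)*s1^2 = 9 * 38.13 = 343.17
(n2-1)*s2^2 = 22 * 94.85 = 2086.7
numerator = 343.17 + 2086.7 = 2429.87
n1+n2-2 = 31
sp^2 = 2429.87 / 31 = 242987/3100 ≈ 78.382903

78.3829


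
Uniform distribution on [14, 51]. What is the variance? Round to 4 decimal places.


Var = (b-a)^2 / 12
(b-a)^2 = (51 - 14)^2 = 1369
Var = 1369/12 ≈ 114.083333

114.0833


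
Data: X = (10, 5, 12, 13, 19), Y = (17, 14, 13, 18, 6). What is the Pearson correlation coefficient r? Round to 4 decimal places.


r = sum((xi-xbar)(yi-ybar)) / sqrt(sum((xi-xbar)^2) * sum((yi-ybar)^2))
n = 5, xbar = 59/5 = 11.8, ybar = 68/5 = 13.6
Sxy = sum((xi-xbar)(yi-ybar)) = -58.4
Sxx = sum((xi-xbar)^2) = 102.8
Syy = sum((yi-ybar)^2) = 89.2
sqrt(Sxx*Syy) ≈ 95.758864
r = Sxy / sqrt(Sxx*Syy) = -58.4 / 95.758864 ≈ -0.609865

-0.6099


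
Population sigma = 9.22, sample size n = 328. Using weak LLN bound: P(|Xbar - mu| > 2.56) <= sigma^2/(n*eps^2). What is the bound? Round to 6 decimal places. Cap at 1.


bound = min(1, sigma^2/(n*eps^2))
sigma^2 = 9.22^2 = 85.0084
n*eps^2 = 328 * 2.56^2 = 328 * 6.5536 = 2149.5808
sigma^2/(n*eps^2) = 85.0084 / 2149.5808 ≈ 0.03954650

0.039547


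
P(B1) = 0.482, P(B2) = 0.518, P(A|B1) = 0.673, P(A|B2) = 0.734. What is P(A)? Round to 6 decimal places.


P(A) = P(A|B1)*P(B1) + P(A|B2)*P(B2)
P(A|B1)*P(B1) = 0.673 * 0.482 = 0.324386
P(A|B2)*P(B2) = 0.734 * 0.518 = 0.380212
P(A) = 0.324386 + 0.380212 = 0.704598

0.704598


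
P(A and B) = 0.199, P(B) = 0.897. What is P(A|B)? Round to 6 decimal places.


P(A|B) = P(A and B) / P(B) = 0.199 / 0.897 = 199/897 ≈ 0.22185061

0.221851


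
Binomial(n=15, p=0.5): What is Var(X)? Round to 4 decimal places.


Var = n*p*(1-p) = 15 * 0.5 * 0.5 = 3.75

3.7500


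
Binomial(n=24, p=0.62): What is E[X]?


E[X] = n*p = 24 * 0.62 = 14.88

14.88


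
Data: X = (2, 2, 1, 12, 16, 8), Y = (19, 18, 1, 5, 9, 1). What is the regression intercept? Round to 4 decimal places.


a = ybar - b*xbar, where b = sum((xi-xbar)(yi-ybar)) / sum((xi-xbar)^2)
n = 6, xbar = 41/6 ≈ 6.833333, ybar = 53/6 ≈ 8.833333
Sxy = sum((xi-xbar)(yi-ybar)) = -451/6 ≈ -75.166667
Sxx = sum((xi-xbar)^2) = 1157/6 ≈ 192.833333
b = Sxy / Sxx = -451/1157 ≈ -0.389801
a = 8.833333 - (-0.389801) * 6.833333 = 13302/1157 ≈ 11.496975

11.4970


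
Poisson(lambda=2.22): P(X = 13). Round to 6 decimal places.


P = e^(-lam) * lam^k / k!
e^(-2.22) ≈ 0.1086091
lam^k = 2.22^13 ≈ 31811.831092
k! = 13! = 6227020800
P = 0.1086091 * 31811.831092 / 6227020800 ≈ 0.000001

0.000001


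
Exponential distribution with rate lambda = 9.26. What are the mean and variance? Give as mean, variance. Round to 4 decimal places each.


mean = 1/lam, var = 1/lam^2
mean = 1 / 9.26 = 50/463 ≈ 0.107991
lam^2 = 9.26^2 = 85.7476
var = 1 / 85.7476 ≈ 0.011662

0.1080, 0.0117


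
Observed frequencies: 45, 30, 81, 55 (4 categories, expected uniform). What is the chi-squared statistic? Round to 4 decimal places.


chi2 = sum((O-E)^2/E), E = total/4
total = 211, E = 211/4 = 52.75
(45 - 52.75)^2 / 52.75 = 60.0625 / 52.75 = 961/844 ≈ 1.138626
(30 - 52.75)^2 / 52.75 = 517.5625 / 52.75 = 8281/844 ≈ 9.811611
(81 - 52.75)^2 / 52.75 = 798.0625 / 52.75 = 12769/844 ≈ 15.129147
(55 - 52.75)^2 / 52.75 = 5.0625 / 52.75 = 81/844 ≈ 0.095972
chi2 = 5523/211 ≈ 26.175355

26.1754


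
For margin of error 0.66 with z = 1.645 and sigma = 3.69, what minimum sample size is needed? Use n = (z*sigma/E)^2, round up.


z*sigma/E = 1.645 * 3.69 / 0.66 = 40467/4400 ≈ 9.197045
(z*sigma/E)^2 ≈ 84.585645
round up: n = 85

85


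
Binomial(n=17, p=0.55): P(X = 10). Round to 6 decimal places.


P = C(n,k) * p^k * (1-p)^(n-k)
C(17,10) = 19448
p^k = 0.55^10 ≈ 0.002532952
(1-p)^(n-k) = 0.45^7 ≈ 0.003736695
P = 19448 * 0.002532952 * 0.003736695 ≈ 0.184073

0.184073


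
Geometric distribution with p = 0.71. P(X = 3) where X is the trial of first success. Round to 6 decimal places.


P = (1-p)^(k-1) * p
(1-p)^(k-1) = 0.29^2 = 0.0841
P = 0.0841 * 0.71 = 0.059711

0.059711


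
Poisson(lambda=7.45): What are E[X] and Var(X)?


E[X] = Var(X) = lambda = 7.45

7.45, 7.45


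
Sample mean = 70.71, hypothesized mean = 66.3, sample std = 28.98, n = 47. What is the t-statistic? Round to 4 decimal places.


t = (xbar - mu0) / (s/sqrt(n))
xbar - mu0 = 70.71 - 66.3 = 4.41
sqrt(47) ≈ 6.85565460
s/sqrt(n) = 28.98 / 6.85565460 ≈ 4.22716745
t = 4.41 / 4.22716745 ≈ 1.043252

1.0433


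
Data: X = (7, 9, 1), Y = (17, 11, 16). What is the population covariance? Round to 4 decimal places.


Cov = (1/n)*sum((xi-xbar)(yi-ybar))
n = 3, xbar = 17/3 ≈ 5.666667, ybar = 44/3 ≈ 14.666667
sum((xi-xbar)(yi-ybar)) = -46/3 ≈ -15.333333
Cov = -15.333333 / 3 = -46/9 ≈ -5.111111

-5.1111


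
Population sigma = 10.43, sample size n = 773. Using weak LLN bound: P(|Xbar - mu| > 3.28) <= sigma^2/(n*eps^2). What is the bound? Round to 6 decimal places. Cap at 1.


bound = min(1, sigma^2/(n*eps^2))
sigma^2 = 10.43^2 = 108.7849
n*eps^2 = 773 * 3.28^2 = 773 * 10.7584 = 8316.2432
sigma^2/(n*eps^2) = 108.7849 / 8316.2432 ≈ 0.01308101

0.013081


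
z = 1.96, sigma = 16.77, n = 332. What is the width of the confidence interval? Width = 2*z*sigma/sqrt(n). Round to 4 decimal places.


width = 2*z*sigma/sqrt(n)
2*z*sigma = 2 * 1.96 * 16.77 = 65.7384
sqrt(332) ≈ 18.220867
width = 65.7384 / 18.220867 ≈ 3.607863

3.6079


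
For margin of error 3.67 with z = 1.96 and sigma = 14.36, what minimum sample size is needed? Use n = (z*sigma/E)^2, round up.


z*sigma/E = 1.96 * 14.36 / 3.67 = 70364/9175 ≈ 7.669101
(z*sigma/E)^2 ≈ 58.815107
round up: n = 59

59


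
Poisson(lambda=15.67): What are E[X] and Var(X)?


E[X] = Var(X) = lambda = 15.67

15.67, 15.67


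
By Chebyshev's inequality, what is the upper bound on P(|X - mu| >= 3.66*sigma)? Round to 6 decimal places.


P <= 1/k^2
k^2 = 3.66^2 = 13.3956
1/k^2 = 1 / 13.3956 ≈ 0.07465138

0.074651


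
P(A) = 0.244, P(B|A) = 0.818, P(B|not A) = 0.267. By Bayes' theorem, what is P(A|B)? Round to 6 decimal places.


P(A|B) = P(B|A)*P(A) / P(B), P(B) = P(B|A)*P(A) + P(B|not A)*P(not A)
P(B|A)*P(A) = 0.818 * 0.244 = 0.199592
P(B|not A)*P(not A) = 0.267 * 0.756 = 0.201852
P(B) = 0.199592 + 0.201852 = 0.401444
P(A|B) = 0.199592 / 0.401444 ≈ 0.49718516

0.497185


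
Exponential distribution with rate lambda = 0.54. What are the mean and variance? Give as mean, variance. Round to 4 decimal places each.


mean = 1/lam, var = 1/lam^2
mean = 1 / 0.54 = 50/27 ≈ 1.851852
lam^2 = 0.54^2 = 0.2916
var = 1 / 0.2916 = 2500/729 ≈ 3.429355

1.8519, 3.4294


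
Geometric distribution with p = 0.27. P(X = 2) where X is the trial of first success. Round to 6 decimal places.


P = (1-p)^(k-1) * p
(1-p)^(k-1) = 0.73^1 = 0.73
P = 0.73 * 0.27 = 0.1971

0.197100


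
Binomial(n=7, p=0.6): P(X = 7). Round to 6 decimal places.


P = C(n,k) * p^k * (1-p)^(n-k)
C(7,7) = 1
p^k = 0.6^7 = 0.0279936
(1-p)^(n-k) = 0.4^0 = 1
P = 1 * 0.0279936 * 1 ≈ 0.027994

0.027994


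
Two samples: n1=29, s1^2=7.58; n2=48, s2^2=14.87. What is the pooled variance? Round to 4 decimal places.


sp^2 = ((n1-1)*s1^2 + (n2-1)*s2^2)/(n1+n2-2)
(n1-1)*s1^2 = 28 * 7.58 = 212.24
(n2-1)*s2^2 = 47 * 14.87 = 698.89
numerator = 212.24 + 698.89 = 911.13
n1+n2-2 = 75
sp^2 = 911.13 / 75 = 12.1484

12.1484


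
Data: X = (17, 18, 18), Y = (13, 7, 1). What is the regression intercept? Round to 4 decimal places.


a = ybar - b*xbar, where b = sum((xi-xbar)(yi-ybar)) / sum((xi-xbar)^2)
n = 3, xbar = 53/3 ≈ 17.666667, ybar = 21/3 = 7
Sxy = sum((xi-xbar)(yi-ybar)) = -6
Sxx = sum((xi-xbar)^2) = 2/3 ≈ 0.666667
b = Sxy / Sxx = -9
a = 7 - (-9) * 17.666667 = 166

166.0000


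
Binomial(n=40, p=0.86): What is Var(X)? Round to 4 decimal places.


Var = n*p*(1-p) = 40 * 0.86 * 0.14 = 4.816

4.8160


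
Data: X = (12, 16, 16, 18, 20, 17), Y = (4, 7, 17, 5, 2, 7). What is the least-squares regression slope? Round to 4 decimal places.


b = sum((xi-xbar)(yi-ybar)) / sum((xi-xbar)^2)
n = 6, xbar = 99/6 = 16.5, ybar = 42/6 = 7
Sxy = sum((xi-xbar)(yi-ybar)) = -12
Sxx = sum((xi-xbar)^2) = 35.5
b = Sxy / Sxx = -24/71 ≈ -0.338028

-0.3380


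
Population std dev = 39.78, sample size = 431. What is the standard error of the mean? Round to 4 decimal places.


SE = sigma / sqrt(n)
sqrt(431) ≈ 20.760539
SE = 39.78 / 20.760539 ≈ 1.916135

1.9161


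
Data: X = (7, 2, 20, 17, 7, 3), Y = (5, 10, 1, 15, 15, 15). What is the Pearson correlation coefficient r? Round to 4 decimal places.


r = sum((xi-xbar)(yi-ybar)) / sqrt(sum((xi-xbar)^2) * sum((yi-ybar)^2))
n = 6, xbar = 56/6 = 28/3 ≈ 9.333333, ybar = 61/6 ≈ 10.166667
Sxy = sum((xi-xbar)(yi-ybar)) = -268/3 ≈ -89.333333
Sxx = sum((xi-xbar)^2) = 832/3 ≈ 277.333333
Syy = sum((yi-ybar)^2) = 1085/6 ≈ 180.833333
sqrt(Sxx*Syy) ≈ 223.944438
r = Sxy / sqrt(Sxx*Syy) = -89.333333 / 223.944438 ≈ -0.398908

-0.3989


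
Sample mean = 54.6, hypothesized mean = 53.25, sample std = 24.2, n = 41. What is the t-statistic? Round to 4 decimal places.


t = (xbar - mu0) / (s/sqrt(n))
xbar - mu0 = 54.6 - 53.25 = 1.35
sqrt(41) ≈ 6.40312424
s/sqrt(n) = 24.2 / 6.40312424 ≈ 3.77940504
t = 1.35 / 3.77940504 ≈ 0.357199

0.3572


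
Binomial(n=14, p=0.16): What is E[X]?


E[X] = n*p = 14 * 0.16 = 2.24

2.24


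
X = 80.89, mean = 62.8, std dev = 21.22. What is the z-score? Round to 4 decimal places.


z = (X - mu) / sigma
X - mu = 80.89 - 62.8 = 18.09
z = 18.09 / 21.22 = 1809/2122 ≈ 0.852498

0.8525


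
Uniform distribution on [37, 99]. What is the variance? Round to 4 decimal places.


Var = (b-a)^2 / 12
(b-a)^2 = (99 - 37)^2 = 3844
Var = 3844/12 ≈ 320.333333

320.3333


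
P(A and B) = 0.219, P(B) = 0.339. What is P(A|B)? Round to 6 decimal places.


P(A|B) = P(A and B) / P(B) = 0.219 / 0.339 = 73/113 ≈ 0.64601770

0.646018


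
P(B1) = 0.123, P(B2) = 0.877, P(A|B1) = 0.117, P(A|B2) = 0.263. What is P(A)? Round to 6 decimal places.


P(A) = P(A|B1)*P(B1) + P(A|B2)*P(B2)
P(A|B1)*P(B1) = 0.117 * 0.123 = 0.014391
P(A|B2)*P(B2) = 0.263 * 0.877 = 0.230651
P(A) = 0.014391 + 0.230651 = 0.245042

0.245042


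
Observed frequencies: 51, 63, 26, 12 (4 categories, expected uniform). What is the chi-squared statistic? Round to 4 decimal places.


chi2 = sum((O-E)^2/E), E = total/4
total = 152, E = 152/4 = 38
(51 - 38)^2 / 38 = 169 / 38 = 169/38 ≈ 4.447368
(63 - 38)^2 / 38 = 625 / 38 = 625/38 ≈ 16.447368
(26 - 38)^2 / 38 = 144 / 38 = 72/19 ≈ 3.789474
(12 - 38)^2 / 38 = 676 / 38 = 338/19 ≈ 17.789474
chi2 = 807/19 ≈ 42.473684

42.4737


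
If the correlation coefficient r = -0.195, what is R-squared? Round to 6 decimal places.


R^2 = r^2 = (-0.195)^2 = 0.038025

0.038025


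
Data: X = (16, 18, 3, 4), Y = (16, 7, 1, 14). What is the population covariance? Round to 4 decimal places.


Cov = (1/n)*sum((xi-xbar)(yi-ybar))
n = 4, xbar = 41/4 = 10.25, ybar = 38/4 = 9.5
sum((xi-xbar)(yi-ybar)) = 51.5
Cov = 51.5 / 4 = 12.875

12.8750


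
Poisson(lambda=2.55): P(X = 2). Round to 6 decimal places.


P = e^(-lam) * lam^k / k!
e^(-2.55) ≈ 0.07808167
lam^k = 2.55^2 = 6.5025
k! = 2! = 2
P = 0.07808167 * 6.5025 / 2 ≈ 0.253863

0.253863


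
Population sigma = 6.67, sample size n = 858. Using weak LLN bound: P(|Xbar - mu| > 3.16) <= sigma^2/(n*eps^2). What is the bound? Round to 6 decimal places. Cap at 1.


bound = min(1, sigma^2/(n*eps^2))
sigma^2 = 6.67^2 = 44.4889
n*eps^2 = 858 * 3.16^2 = 858 * 9.9856 = 8567.6448
sigma^2/(n*eps^2) = 44.4889 / 8567.6448 ≈ 0.00519266

0.005193


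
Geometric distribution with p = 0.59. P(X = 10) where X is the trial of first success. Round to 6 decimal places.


P = (1-p)^(k-1) * p
(1-p)^(k-1) = 0.41^9 ≈ 0.0003273819
P = 0.0003273819 * 0.59 ≈ 0.0001931553

0.000193


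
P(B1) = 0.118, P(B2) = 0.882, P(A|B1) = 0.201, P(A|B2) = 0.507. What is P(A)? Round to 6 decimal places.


P(A) = P(A|B1)*P(B1) + P(A|B2)*P(B2)
P(A|B1)*P(B1) = 0.201 * 0.118 = 0.023718
P(A|B2)*P(B2) = 0.507 * 0.882 = 0.447174
P(A) = 0.023718 + 0.447174 = 0.470892

0.470892


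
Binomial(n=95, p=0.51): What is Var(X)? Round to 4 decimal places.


Var = n*p*(1-p) = 95 * 0.51 * 0.49 = 23.7405

23.7405


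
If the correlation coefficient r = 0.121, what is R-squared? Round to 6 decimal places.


R^2 = r^2 = (0.121)^2 = 0.014641

0.014641


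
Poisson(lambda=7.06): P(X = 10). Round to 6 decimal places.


P = e^(-lam) * lam^k / k!
e^(-7.06) ≈ 0.0008587781
lam^k = 7.06^10 ≈ 307642980.707137
k! = 10! = 3628800
P = 0.0008587781 * 307642980.707137 / 3628800 ≈ 0.072806

0.072806


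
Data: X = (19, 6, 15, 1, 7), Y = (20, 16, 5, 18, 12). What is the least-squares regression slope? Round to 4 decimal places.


b = sum((xi-xbar)(yi-ybar)) / sum((xi-xbar)^2)
n = 5, xbar = 48/5 = 9.6, ybar = 71/5 = 14.2
Sxy = sum((xi-xbar)(yi-ybar)) = -28.6
Sxx = sum((xi-xbar)^2) = 211.2
b = Sxy / Sxx = -13/96 ≈ -0.135417

-0.1354


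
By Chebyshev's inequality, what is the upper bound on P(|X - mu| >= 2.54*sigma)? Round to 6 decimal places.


P <= 1/k^2
k^2 = 2.54^2 = 6.4516
1/k^2 = 1 / 6.4516 ≈ 0.15500031

0.155000


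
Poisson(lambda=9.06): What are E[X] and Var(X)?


E[X] = Var(X) = lambda = 9.06

9.06, 9.06


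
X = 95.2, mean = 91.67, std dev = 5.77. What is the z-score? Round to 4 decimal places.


z = (X - mu) / sigma
X - mu = 95.2 - 91.67 = 3.53
z = 3.53 / 5.77 = 353/577 ≈ 0.611785

0.6118


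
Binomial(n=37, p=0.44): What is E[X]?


E[X] = n*p = 37 * 0.44 = 16.28

16.28


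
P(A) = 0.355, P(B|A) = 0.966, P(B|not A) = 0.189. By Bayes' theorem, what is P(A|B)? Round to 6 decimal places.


P(A|B) = P(B|A)*P(A) / P(B), P(B) = P(B|A)*P(A) + P(B|not A)*P(not A)
P(B|A)*P(A) = 0.966 * 0.355 = 0.34293
P(B|not A)*P(not A) = 0.189 * 0.645 = 0.121905
P(B) = 0.34293 + 0.121905 = 0.464835
P(A|B) = 0.34293 / 0.464835 = 3266/4427 ≈ 0.73774565

0.737746


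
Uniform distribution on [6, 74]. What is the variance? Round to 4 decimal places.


Var = (b-a)^2 / 12
(b-a)^2 = (74 - 6)^2 = 4624
Var = 4624/12 ≈ 385.333333

385.3333


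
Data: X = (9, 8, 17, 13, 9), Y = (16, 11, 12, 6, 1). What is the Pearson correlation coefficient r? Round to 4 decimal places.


r = sum((xi-xbar)(yi-ybar)) / sqrt(sum((xi-xbar)^2) * sum((yi-ybar)^2))
n = 5, xbar = 56/5 = 11.2, ybar = 46/5 = 9.2
Sxy = sum((xi-xbar)(yi-ybar)) = 7.8
Sxx = sum((xi-xbar)^2) = 56.8
Syy = sum((yi-ybar)^2) = 134.8
sqrt(Sxx*Syy) ≈ 87.502229
r = Sxy / sqrt(Sxx*Syy) = 7.8 / 87.502229 ≈ 0.089141

0.0891


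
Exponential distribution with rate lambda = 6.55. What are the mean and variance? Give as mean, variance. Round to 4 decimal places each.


mean = 1/lam, var = 1/lam^2
mean = 1 / 6.55 = 20/131 ≈ 0.152672
lam^2 = 6.55^2 = 42.9025
var = 1 / 42.9025 ≈ 0.023309

0.1527, 0.0233


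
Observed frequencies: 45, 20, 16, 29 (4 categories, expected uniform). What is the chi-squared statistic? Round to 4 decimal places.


chi2 = sum((O-E)^2/E), E = total/4
total = 110, E = 110/4 = 27.5
(45 - 27.5)^2 / 27.5 = 306.25 / 27.5 = 245/22 ≈ 11.136364
(20 - 27.5)^2 / 27.5 = 56.25 / 27.5 = 45/22 ≈ 2.045455
(16 - 27.5)^2 / 27.5 = 132.25 / 27.5 = 529/110 ≈ 4.809091
(29 - 27.5)^2 / 27.5 = 2.25 / 27.5 = 9/110 ≈ 0.081818
chi2 = 994/55 ≈ 18.072727

18.0727


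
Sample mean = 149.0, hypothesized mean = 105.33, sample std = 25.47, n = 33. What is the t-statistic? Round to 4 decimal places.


t = (xbar - mu0) / (s/sqrt(n))
xbar - mu0 = 149.0 - 105.33 = 43.67
sqrt(33) ≈ 5.74456265
s/sqrt(n) = 25.47 / 5.74456265 ≈ 4.43375790
t = 43.67 / 4.43375790 ≈ 9.849433

9.8494


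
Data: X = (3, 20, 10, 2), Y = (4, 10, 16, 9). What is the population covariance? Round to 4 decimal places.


Cov = (1/n)*sum((xi-xbar)(yi-ybar))
n = 4, xbar = 35/4 = 8.75, ybar = 39/4 = 9.75
sum((xi-xbar)(yi-ybar)) = 48.75
Cov = 48.75 / 4 = 12.1875

12.1875


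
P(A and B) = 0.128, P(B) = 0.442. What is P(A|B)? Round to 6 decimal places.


P(A|B) = P(A and B) / P(B) = 0.128 / 0.442 = 64/221 ≈ 0.28959276

0.289593


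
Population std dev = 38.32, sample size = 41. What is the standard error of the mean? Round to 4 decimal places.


SE = sigma / sqrt(n)
sqrt(41) ≈ 6.403124
SE = 38.32 / 6.403124 ≈ 5.984579

5.9846


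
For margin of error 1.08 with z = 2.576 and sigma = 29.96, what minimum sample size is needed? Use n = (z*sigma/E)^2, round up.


z*sigma/E = 2.576 * 29.96 / 1.08 = 241178/3375 ≈ 71.460148
(z*sigma/E)^2 ≈ 5106.552773
round up: n = 5107

5107


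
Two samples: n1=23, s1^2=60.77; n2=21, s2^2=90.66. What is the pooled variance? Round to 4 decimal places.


sp^2 = ((n1-1)*s1^2 + (n2-1)*s2^2)/(n1+n2-2)
(n1-1)*s1^2 = 22 * 60.77 = 1336.94
(n2-1)*s2^2 = 20 * 90.66 = 1813.2
numerator = 1336.94 + 1813.2 = 3150.14
n1+n2-2 = 42
sp^2 = 3150.14 / 42 = 22501/300 ≈ 75.003333

75.0033


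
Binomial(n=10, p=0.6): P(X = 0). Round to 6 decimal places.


P = C(n,k) * p^k * (1-p)^(n-k)
C(10,0) = 1
p^k = 0.6^0 = 1
(1-p)^(n-k) = 0.4^10 = 0.0001048576
P = 1 * 1 * 0.0001048576 ≈ 0.000105

0.000105


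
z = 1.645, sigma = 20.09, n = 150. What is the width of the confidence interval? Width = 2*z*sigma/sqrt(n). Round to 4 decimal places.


width = 2*z*sigma/sqrt(n)
2*z*sigma = 2 * 1.645 * 20.09 = 66.0961
sqrt(150) ≈ 12.247449
width = 66.0961 / 12.247449 ≈ 5.396724

5.3967


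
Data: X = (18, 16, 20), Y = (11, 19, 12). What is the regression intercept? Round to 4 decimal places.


a = ybar - b*xbar, where b = sum((xi-xbar)(yi-ybar)) / sum((xi-xbar)^2)
n = 3, xbar = 54/3 = 18, ybar = 42/3 = 14
Sxy = sum((xi-xbar)(yi-ybar)) = -14
Sxx = sum((xi-xbar)^2) = 8
b = Sxy / Sxx = -1.75
a = 14 - (-1.75) * 18 = 45.5

45.5000


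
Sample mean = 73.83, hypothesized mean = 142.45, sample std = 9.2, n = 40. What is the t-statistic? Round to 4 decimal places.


t = (xbar - mu0) / (s/sqrt(n))
xbar - mu0 = 73.83 - 142.45 = -68.62
sqrt(40) ≈ 6.32455532
s/sqrt(n) = 9.2 / 6.32455532 ≈ 1.45464772
t = -68.62 / 1.45464772 ≈ -47.172933

-47.1729


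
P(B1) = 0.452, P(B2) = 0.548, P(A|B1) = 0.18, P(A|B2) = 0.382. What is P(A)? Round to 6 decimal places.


P(A) = P(A|B1)*P(B1) + P(A|B2)*P(B2)
P(A|B1)*P(B1) = 0.18 * 0.452 = 0.08136
P(A|B2)*P(B2) = 0.382 * 0.548 = 0.209336
P(A) = 0.08136 + 0.209336 = 0.290696

0.290696


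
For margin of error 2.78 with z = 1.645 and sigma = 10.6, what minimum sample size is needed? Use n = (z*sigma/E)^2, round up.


z*sigma/E = 1.645 * 10.6 / 2.78 = 17437/2780 ≈ 6.272302
(z*sigma/E)^2 ≈ 39.341774
round up: n = 40

40


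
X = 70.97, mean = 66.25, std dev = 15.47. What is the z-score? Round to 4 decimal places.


z = (X - mu) / sigma
X - mu = 70.97 - 66.25 = 4.72
z = 4.72 / 15.47 = 472/1547 ≈ 0.305107

0.3051


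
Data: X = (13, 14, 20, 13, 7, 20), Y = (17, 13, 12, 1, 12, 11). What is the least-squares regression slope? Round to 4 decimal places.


b = sum((xi-xbar)(yi-ybar)) / sum((xi-xbar)^2)
n = 6, xbar = 87/6 = 14.5, ybar = 66/6 = 11
Sxy = sum((xi-xbar)(yi-ybar)) = 3
Sxx = sum((xi-xbar)^2) = 121.5
b = Sxy / Sxx = 2/81 ≈ 0.024691

0.0247


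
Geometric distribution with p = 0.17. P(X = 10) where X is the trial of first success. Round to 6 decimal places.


P = (1-p)^(k-1) * p
(1-p)^(k-1) = 0.83^9 ≈ 0.1869403
P = 0.1869403 * 0.17 ≈ 0.03177984

0.031780


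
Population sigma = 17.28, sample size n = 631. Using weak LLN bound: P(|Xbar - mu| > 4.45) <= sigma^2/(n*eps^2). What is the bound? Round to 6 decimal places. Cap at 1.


bound = min(1, sigma^2/(n*eps^2))
sigma^2 = 17.28^2 = 298.5984
n*eps^2 = 631 * 4.45^2 = 631 * 19.8025 = 12495.3775
sigma^2/(n*eps^2) = 298.5984 / 12495.3775 ≈ 0.02389671

0.023897


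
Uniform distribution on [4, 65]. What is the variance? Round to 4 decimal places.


Var = (b-a)^2 / 12
(b-a)^2 = (65 - 4)^2 = 3721
Var = 3721/12 ≈ 310.083333

310.0833


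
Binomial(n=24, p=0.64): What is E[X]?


E[X] = n*p = 24 * 0.64 = 15.36

15.36


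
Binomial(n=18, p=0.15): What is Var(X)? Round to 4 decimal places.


Var = n*p*(1-p) = 18 * 0.15 * 0.85 = 2.295

2.2950


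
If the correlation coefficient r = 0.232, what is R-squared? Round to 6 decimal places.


R^2 = r^2 = (0.232)^2 = 0.053824

0.053824


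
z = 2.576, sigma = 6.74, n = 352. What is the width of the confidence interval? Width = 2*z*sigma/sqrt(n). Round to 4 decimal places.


width = 2*z*sigma/sqrt(n)
2*z*sigma = 2 * 2.576 * 6.74 = 34.72448
sqrt(352) ≈ 18.761663
width = 34.72448 / 18.761663 ≈ 1.850821

1.8508


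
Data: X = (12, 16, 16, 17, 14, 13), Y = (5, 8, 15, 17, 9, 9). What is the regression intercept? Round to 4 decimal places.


a = ybar - b*xbar, where b = sum((xi-xbar)(yi-ybar)) / sum((xi-xbar)^2)
n = 6, xbar = 88/6 = 44/3 ≈ 14.666667, ybar = 63/6 = 10.5
Sxy = sum((xi-xbar)(yi-ybar)) = 36
Sxx = sum((xi-xbar)^2) = 58/3 ≈ 19.333333
b = Sxy / Sxx = 54/29 ≈ 1.862069
a = 10.5 - 1.862069 * 14.666667 = -975/58 ≈ -16.810345

-16.8103


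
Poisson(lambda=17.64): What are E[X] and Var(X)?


E[X] = Var(X) = lambda = 17.64

17.64, 17.64


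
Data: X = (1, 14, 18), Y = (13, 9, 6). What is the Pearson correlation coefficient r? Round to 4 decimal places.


r = sum((xi-xbar)(yi-ybar)) / sqrt(sum((xi-xbar)^2) * sum((yi-ybar)^2))
n = 3, xbar = 33/3 = 11, ybar = 28/3 ≈ 9.333333
Sxy = sum((xi-xbar)(yi-ybar)) = -61
Sxx = sum((xi-xbar)^2) = 158
Syy = sum((yi-ybar)^2) = 74/3 ≈ 24.666667
sqrt(Sxx*Syy) ≈ 62.428626
r = Sxy / sqrt(Sxx*Syy) = -61 / 62.428626 ≈ -0.977116

-0.9771


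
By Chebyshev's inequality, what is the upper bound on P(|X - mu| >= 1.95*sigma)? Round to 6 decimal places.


P <= 1/k^2
k^2 = 1.95^2 = 3.8025
1/k^2 = 1 / 3.8025 = 400/1521 ≈ 0.26298488

0.262985


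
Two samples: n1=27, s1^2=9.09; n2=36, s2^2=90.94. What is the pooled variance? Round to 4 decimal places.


sp^2 = ((n1-1)*s1^2 + (n2-1)*s2^2)/(n1+n2-2)
(n1-1)*s1^2 = 26 * 9.09 = 236.34
(n2-1)*s2^2 = 35 * 90.94 = 3182.9
numerator = 236.34 + 3182.9 = 3419.24
n1+n2-2 = 61
sp^2 = 3419.24 / 61 = 85481/1525 ≈ 56.053115

56.0531


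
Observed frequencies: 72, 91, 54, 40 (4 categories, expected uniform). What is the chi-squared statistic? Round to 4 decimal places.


chi2 = sum((O-E)^2/E), E = total/4
total = 257, E = 257/4 = 64.25
(72 - 64.25)^2 / 64.25 = 60.0625 / 64.25 = 961/1028 ≈ 0.934825
(91 - 64.25)^2 / 64.25 = 715.5625 / 64.25 = 11449/1028 ≈ 11.137160
(54 - 64.25)^2 / 64.25 = 105.0625 / 64.25 = 1681/1028 ≈ 1.635214
(40 - 64.25)^2 / 64.25 = 588.0625 / 64.25 = 9409/1028 ≈ 9.152724
chi2 = 5875/257 ≈ 22.859922

22.8599


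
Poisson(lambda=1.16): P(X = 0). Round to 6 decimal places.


P = e^(-lam) * lam^k / k!
e^(-1.16) ≈ 0.3134862
lam^k = 1.16^0 = 1
k! = 0! = 1
P = 0.3134862 * 1 / 1 ≈ 0.313486

0.313486


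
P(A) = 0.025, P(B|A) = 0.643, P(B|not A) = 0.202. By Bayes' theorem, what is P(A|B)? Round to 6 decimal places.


P(A|B) = P(B|A)*P(A) / P(B), P(B) = P(B|A)*P(A) + P(B|not A)*P(not A)
P(B|A)*P(A) = 0.643 * 0.025 = 0.016075
P(B|not A)*P(not A) = 0.202 * 0.975 = 0.19695
P(B) = 0.016075 + 0.19695 = 0.213025
P(A|B) = 0.016075 / 0.213025 = 643/8521 ≈ 0.07546063

0.075461


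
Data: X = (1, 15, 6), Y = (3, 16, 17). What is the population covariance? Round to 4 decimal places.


Cov = (1/n)*sum((xi-xbar)(yi-ybar))
n = 3, xbar = 22/3 ≈ 7.333333, ybar = 36/3 = 12
sum((xi-xbar)(yi-ybar)) = 81
Cov = 81 / 3 = 27

27.0000


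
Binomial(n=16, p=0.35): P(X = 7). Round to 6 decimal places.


P = C(n,k) * p^k * (1-p)^(n-k)
C(16,7) = 11440
p^k = 0.35^7 ≈ 0.0006433930
(1-p)^(n-k) = 0.65^9 ≈ 0.02071191
P = 11440 * 0.0006433930 * 0.02071191 ≈ 0.152448

0.152448


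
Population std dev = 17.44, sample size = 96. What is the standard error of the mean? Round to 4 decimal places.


SE = sigma / sqrt(n)
sqrt(96) ≈ 9.797959
SE = 17.44 / 9.797959 ≈ 1.779963

1.7800


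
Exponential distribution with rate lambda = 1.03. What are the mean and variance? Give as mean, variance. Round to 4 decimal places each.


mean = 1/lam, var = 1/lam^2
mean = 1 / 1.03 = 100/103 ≈ 0.970874
lam^2 = 1.03^2 = 1.0609
var = 1 / 1.0609 ≈ 0.942596

0.9709, 0.9426


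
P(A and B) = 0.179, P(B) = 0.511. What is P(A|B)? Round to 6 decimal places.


P(A|B) = P(A and B) / P(B) = 0.179 / 0.511 = 179/511 ≈ 0.35029354

0.350294


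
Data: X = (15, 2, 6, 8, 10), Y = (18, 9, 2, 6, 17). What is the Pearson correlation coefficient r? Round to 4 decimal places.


r = sum((xi-xbar)(yi-ybar)) / sqrt(sum((xi-xbar)^2) * sum((yi-ybar)^2))
n = 5, xbar = 41/5 = 8.2, ybar = 52/5 = 10.4
Sxy = sum((xi-xbar)(yi-ybar)) = 91.6
Sxx = sum((xi-xbar)^2) = 92.8
Syy = sum((yi-ybar)^2) = 193.2
sqrt(Sxx*Syy) ≈ 133.899066
r = Sxy / sqrt(Sxx*Syy) = 91.6 / 133.899066 ≈ 0.684097

0.6841


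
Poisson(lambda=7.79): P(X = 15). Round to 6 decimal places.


P = e^(-lam) * lam^k / k!
e^(-7.79) ≈ 0.0004138529
lam^k = 7.79^15 ≈ 23608145063830.789446
k! = 15! = 1307674368000
P = 0.0004138529 * 23608145063830.789446 / 1307674368000 ≈ 0.007472

0.007472


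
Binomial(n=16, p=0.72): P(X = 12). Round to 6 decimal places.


P = C(n,k) * p^k * (1-p)^(n-k)
C(16,12) = 1820
p^k = 0.72^12 ≈ 0.01940841
(1-p)^(n-k) = 0.28^4 = 0.00614656
P = 1820 * 0.01940841 * 0.00614656 ≈ 0.217117

0.217117


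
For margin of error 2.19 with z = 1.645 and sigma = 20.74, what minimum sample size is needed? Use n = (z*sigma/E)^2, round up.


z*sigma/E = 1.645 * 20.74 / 2.19 ≈ 15.578676
(z*sigma/E)^2 ≈ 242.695140
round up: n = 243

243


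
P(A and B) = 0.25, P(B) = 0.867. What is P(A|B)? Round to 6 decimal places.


P(A|B) = P(A and B) / P(B) = 0.25 / 0.867 = 250/867 ≈ 0.28835063

0.288351


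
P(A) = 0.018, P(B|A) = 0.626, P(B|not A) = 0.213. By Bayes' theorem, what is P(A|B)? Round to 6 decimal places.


P(A|B) = P(B|A)*P(A) / P(B), P(B) = P(B|A)*P(A) + P(B|not A)*P(not A)
P(B|A)*P(A) = 0.626 * 0.018 = 0.011268
P(B|not A)*P(not A) = 0.213 * 0.982 = 0.209166
P(B) = 0.011268 + 0.209166 = 0.220434
P(A|B) = 0.011268 / 0.220434 ≈ 0.05111734

0.051117


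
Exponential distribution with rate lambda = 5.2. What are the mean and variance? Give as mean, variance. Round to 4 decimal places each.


mean = 1/lam, var = 1/lam^2
mean = 1 / 5.2 = 5/26 ≈ 0.192308
lam^2 = 5.2^2 = 27.04
var = 1 / 27.04 = 25/676 ≈ 0.036982

0.1923, 0.0370


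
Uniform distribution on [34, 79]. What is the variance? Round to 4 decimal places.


Var = (b-a)^2 / 12
(b-a)^2 = (79 - 34)^2 = 2025
Var = 2025/12 = 168.75

168.7500


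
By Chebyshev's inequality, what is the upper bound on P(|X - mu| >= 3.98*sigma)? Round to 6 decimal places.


P <= 1/k^2
k^2 = 3.98^2 = 15.8404
1/k^2 = 1 / 15.8404 ≈ 0.06312972

0.063130


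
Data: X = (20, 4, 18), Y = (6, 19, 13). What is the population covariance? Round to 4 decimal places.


Cov = (1/n)*sum((xi-xbar)(yi-ybar))
n = 3, xbar = 42/3 = 14, ybar = 38/3 ≈ 12.666667
sum((xi-xbar)(yi-ybar)) = -102
Cov = -102 / 3 = -34

-34.0000


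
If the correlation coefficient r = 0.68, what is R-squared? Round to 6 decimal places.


R^2 = r^2 = (0.68)^2 = 0.4624

0.462400


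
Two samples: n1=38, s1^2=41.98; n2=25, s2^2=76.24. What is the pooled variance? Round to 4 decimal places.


sp^2 = ((n1-1)*s1^2 + (n2-1)*s2^2)/(n1+n2-2)
(n1-1)*s1^2 = 37 * 41.98 = 1553.26
(n2-1)*s2^2 = 24 * 76.24 = 1829.76
numerator = 1553.26 + 1829.76 = 3383.02
n1+n2-2 = 61
sp^2 = 3383.02 / 61 = 169151/3050 ≈ 55.459344

55.4593


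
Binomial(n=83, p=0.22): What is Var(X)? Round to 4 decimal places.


Var = n*p*(1-p) = 83 * 0.22 * 0.78 = 14.2428

14.2428


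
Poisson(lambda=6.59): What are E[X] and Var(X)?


E[X] = Var(X) = lambda = 6.59

6.59, 6.59


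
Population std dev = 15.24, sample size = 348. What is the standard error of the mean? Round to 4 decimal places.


SE = sigma / sqrt(n)
sqrt(348) ≈ 18.654758
SE = 15.24 / 18.654758 ≈ 0.816950

0.8169


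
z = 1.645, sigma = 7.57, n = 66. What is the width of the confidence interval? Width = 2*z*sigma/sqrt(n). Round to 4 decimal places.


width = 2*z*sigma/sqrt(n)
2*z*sigma = 2 * 1.645 * 7.57 = 24.9053
sqrt(66) ≈ 8.124038
width = 24.9053 / 8.124038 ≈ 3.065631

3.0656


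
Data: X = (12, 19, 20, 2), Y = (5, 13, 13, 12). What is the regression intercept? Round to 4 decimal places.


a = ybar - b*xbar, where b = sum((xi-xbar)(yi-ybar)) / sum((xi-xbar)^2)
n = 4, xbar = 53/4 = 13.25, ybar = 43/4 = 10.75
Sxy = sum((xi-xbar)(yi-ybar)) = 21.25
Sxx = sum((xi-xbar)^2) = 206.75
b = Sxy / Sxx = 85/827 ≈ 0.102781
a = 10.75 - 0.102781 * 13.25 = 7764/827 ≈ 9.388150

9.3881


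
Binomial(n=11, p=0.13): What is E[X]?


E[X] = n*p = 11 * 0.13 = 1.43

1.43


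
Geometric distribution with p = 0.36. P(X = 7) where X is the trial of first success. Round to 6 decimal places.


P = (1-p)^(k-1) * p
(1-p)^(k-1) = 0.64^6 ≈ 0.06871948
P = 0.06871948 * 0.36 ≈ 0.02473901

0.024739


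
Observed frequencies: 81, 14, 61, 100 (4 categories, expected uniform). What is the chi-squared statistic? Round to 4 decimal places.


chi2 = sum((O-E)^2/E), E = total/4
total = 256, E = 256/4 = 64
(81 - 64)^2 / 64 = 289 / 64 = 4.515625
(14 - 64)^2 / 64 = 2500 / 64 = 39.0625
(61 - 64)^2 / 64 = 9 / 64 = 0.140625
(100 - 64)^2 / 64 = 1296 / 64 = 20.25
chi2 = 63.96875

63.9688


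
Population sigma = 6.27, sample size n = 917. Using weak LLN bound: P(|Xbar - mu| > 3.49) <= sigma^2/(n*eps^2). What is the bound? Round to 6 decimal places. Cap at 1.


bound = min(1, sigma^2/(n*eps^2))
sigma^2 = 6.27^2 = 39.3129
n*eps^2 = 917 * 3.49^2 = 917 * 12.1801 = 11169.1517
sigma^2/(n*eps^2) = 39.3129 / 11169.1517 ≈ 0.00351977

0.003520


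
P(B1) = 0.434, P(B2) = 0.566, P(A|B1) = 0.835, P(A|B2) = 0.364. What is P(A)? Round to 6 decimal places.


P(A) = P(A|B1)*P(B1) + P(A|B2)*P(B2)
P(A|B1)*P(B1) = 0.835 * 0.434 = 0.36239
P(A|B2)*P(B2) = 0.364 * 0.566 = 0.206024
P(A) = 0.36239 + 0.206024 = 0.568414

0.568414


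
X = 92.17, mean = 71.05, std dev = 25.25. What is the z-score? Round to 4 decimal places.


z = (X - mu) / sigma
X - mu = 92.17 - 71.05 = 21.12
z = 21.12 / 25.25 = 2112/2525 ≈ 0.836436

0.8364


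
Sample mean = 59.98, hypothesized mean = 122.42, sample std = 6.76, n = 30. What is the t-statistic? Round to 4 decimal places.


t = (xbar - mu0) / (s/sqrt(n))
xbar - mu0 = 59.98 - 122.42 = -62.44
sqrt(30) ≈ 5.47722558
s/sqrt(n) = 6.76 / 5.47722558 ≈ 1.23420150
t = -62.44 / 1.23420150 ≈ -50.591415

-50.5914


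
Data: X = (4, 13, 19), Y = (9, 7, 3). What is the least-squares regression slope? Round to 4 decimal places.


b = sum((xi-xbar)(yi-ybar)) / sum((xi-xbar)^2)
n = 3, xbar = 36/3 = 12, ybar = 19/3 ≈ 6.333333
Sxy = sum((xi-xbar)(yi-ybar)) = -44
Sxx = sum((xi-xbar)^2) = 114
b = Sxy / Sxx = -22/57 ≈ -0.385965

-0.3860


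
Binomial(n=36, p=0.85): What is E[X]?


E[X] = n*p = 36 * 0.85 = 30.6

30.6


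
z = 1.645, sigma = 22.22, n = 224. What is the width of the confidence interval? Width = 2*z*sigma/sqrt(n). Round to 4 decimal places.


width = 2*z*sigma/sqrt(n)
2*z*sigma = 2 * 1.645 * 22.22 = 73.1038
sqrt(224) ≈ 14.966630
width = 73.1038 / 14.966630 ≈ 4.884453

4.8845


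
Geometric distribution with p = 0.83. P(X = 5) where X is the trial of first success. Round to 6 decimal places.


P = (1-p)^(k-1) * p
(1-p)^(k-1) = 0.17^4 = 0.00083521
P = 0.00083521 * 0.83 = 0.0006932243

0.000693


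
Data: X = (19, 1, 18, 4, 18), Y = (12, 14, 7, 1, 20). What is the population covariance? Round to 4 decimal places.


Cov = (1/n)*sum((xi-xbar)(yi-ybar))
n = 5, xbar = 60/5 = 12, ybar = 54/5 = 10.8
sum((xi-xbar)(yi-ybar)) = 84
Cov = 84 / 5 = 16.8

16.8000


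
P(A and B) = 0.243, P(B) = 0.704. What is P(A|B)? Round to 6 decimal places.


P(A|B) = P(A and B) / P(B) = 0.243 / 0.704 = 243/704 ≈ 0.34517045

0.345170


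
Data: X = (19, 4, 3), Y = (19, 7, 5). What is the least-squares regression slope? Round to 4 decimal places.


b = sum((xi-xbar)(yi-ybar)) / sum((xi-xbar)^2)
n = 3, xbar = 26/3 ≈ 8.666667, ybar = 31/3 ≈ 10.333333
Sxy = sum((xi-xbar)(yi-ybar)) = 406/3 ≈ 135.333333
Sxx = sum((xi-xbar)^2) = 482/3 ≈ 160.666667
b = Sxy / Sxx = 203/241 ≈ 0.842324

0.8423


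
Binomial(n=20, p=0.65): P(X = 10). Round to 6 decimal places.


P = C(n,k) * p^k * (1-p)^(n-k)
C(20,10) = 184756
p^k = 0.65^10 ≈ 0.01346274
(1-p)^(n-k) = 0.35^10 ≈ 0.00002758547
P = 184756 * 0.01346274 * 0.00002758547 ≈ 0.068614

0.068614


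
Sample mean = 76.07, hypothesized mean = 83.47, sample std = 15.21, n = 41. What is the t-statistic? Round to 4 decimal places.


t = (xbar - mu0) / (s/sqrt(n))
xbar - mu0 = 76.07 - 83.47 = -7.4
sqrt(41) ≈ 6.40312424
s/sqrt(n) = 15.21 / 6.40312424 ≈ 2.37540292
t = -7.4 / 2.37540292 ≈ -3.115261

-3.1153


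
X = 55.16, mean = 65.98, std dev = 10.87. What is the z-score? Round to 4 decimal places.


z = (X - mu) / sigma
X - mu = 55.16 - 65.98 = -10.82
z = -10.82 / 10.87 = -1082/1087 ≈ -0.995400

-0.9954


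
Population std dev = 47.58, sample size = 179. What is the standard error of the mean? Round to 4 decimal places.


SE = sigma / sqrt(n)
sqrt(179) ≈ 13.379088
SE = 47.58 / 13.379088 ≈ 3.556296

3.5563


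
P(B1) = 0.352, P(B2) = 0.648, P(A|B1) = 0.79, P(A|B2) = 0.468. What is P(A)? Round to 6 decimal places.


P(A) = P(A|B1)*P(B1) + P(A|B2)*P(B2)
P(A|B1)*P(B1) = 0.79 * 0.352 = 0.27808
P(A|B2)*P(B2) = 0.468 * 0.648 = 0.303264
P(A) = 0.27808 + 0.303264 = 0.581344

0.581344
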